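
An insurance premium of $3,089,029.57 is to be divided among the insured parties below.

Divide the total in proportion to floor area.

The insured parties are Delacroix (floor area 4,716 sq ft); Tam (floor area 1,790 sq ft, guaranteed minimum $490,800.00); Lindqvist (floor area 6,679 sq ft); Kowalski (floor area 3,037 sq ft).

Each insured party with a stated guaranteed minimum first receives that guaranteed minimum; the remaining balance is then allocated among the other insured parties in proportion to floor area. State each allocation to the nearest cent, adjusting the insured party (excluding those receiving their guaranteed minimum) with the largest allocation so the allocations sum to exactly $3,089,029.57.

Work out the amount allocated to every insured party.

Fund the minimums — Tam $490,800.00. Balance $2,598,229.57.
Balance split over remaining floor area 14,432: Delacroix 849,033.4432 → $849,033.44; Lindqvist 1,202,437.3128 → $1,202,437.31; Kowalski 546,758.8140 → $546,758.81.
Rounding difference +$0.01 applied to Lindqvist → $1,202,437.32.

Delacroix: $849,033.44 | Tam: $490,800.00 | Lindqvist: $1,202,437.32 | Kowalski: $546,758.81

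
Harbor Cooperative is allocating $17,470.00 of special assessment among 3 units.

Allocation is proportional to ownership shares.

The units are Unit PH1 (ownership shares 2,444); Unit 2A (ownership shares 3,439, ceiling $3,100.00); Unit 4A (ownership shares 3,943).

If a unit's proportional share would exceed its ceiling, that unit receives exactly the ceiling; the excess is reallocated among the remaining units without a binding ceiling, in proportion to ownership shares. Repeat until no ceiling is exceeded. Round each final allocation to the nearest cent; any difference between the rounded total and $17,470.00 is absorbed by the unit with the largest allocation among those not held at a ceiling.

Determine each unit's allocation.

Ownership shares total: 9,826.
Unconstrained shares: Unit PH1 4,345.2758; Unit 2A 6,114.3222; Unit 4A 7,010.4020.
Cap binds for Unit 2A ($3,100.00); balance $14,370.00 reallocated over remaining ownership shares 6,387.
Redistributed shares: Unit PH1 5,498.7130 → $5,498.71; Unit 4A 8,871.2870 → $8,871.29.

Unit PH1: $5,498.71; Unit 2A: $3,100.00; Unit 4A: $8,871.29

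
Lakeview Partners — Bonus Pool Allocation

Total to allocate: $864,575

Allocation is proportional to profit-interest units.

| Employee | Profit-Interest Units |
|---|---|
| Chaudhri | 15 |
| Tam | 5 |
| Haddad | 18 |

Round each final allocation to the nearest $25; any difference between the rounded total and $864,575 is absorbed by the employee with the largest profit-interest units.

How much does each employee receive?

Combined profit-interest units = 38.
Unrounded shares: Chaudhri 15/38 × $864,575 = 341,279.61; Tam 5/38 × $864,575 = 113,759.87; Haddad 18/38 × $864,575 = 409,535.53.
Rounded to nearest $25: Chaudhri $341,275; Tam $113,750; Haddad $409,525. Sum = $864,550.
Difference $864,575 − $864,550 = +$25 applied to largest profit-interest units (Haddad): Haddad becomes $409,550.

Chaudhri: $341,275 | Tam: $113,750 | Haddad: $409,550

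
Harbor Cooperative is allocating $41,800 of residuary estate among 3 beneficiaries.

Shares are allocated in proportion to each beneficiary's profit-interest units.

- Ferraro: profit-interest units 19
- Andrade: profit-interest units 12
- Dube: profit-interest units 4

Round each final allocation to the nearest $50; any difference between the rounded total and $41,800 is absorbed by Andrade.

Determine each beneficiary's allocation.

Sum of profit-interest units: 35.
Unrounded shares: Ferraro 19/35 × $41,800 = 22,691.43; Andrade 12/35 × $41,800 = 14,331.43; Dube 4/35 × $41,800 = 4,777.14.
After rounding ($50): Ferraro $22,700; Andrade $14,350; Dube $4,800. Sum = $41,850.
Difference $41,800 − $41,850 = −$50 applied to Andrade: Andrade becomes $14,300.

Ferraro: $22,700; Andrade: $14,300; Dube: $4,800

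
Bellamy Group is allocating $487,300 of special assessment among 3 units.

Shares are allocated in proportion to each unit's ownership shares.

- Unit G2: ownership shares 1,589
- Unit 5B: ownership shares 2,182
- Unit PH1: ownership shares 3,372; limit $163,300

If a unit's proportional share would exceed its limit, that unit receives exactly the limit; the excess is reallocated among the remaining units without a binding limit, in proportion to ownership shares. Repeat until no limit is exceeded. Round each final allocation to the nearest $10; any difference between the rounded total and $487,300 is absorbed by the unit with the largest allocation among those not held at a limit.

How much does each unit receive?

Unit G2: $136,530; Unit 5B: $187,470; Unit PH1: $163,300

Combined ownership shares = 7,143.
Unconstrained shares: Unit G2 108,402.59; Unit 5B 148,857.43; Unit PH1 230,039.98.
Cap binds for Unit PH1 ($163,300); balance $324,000 reallocated over remaining ownership shares 3,771.
Remaining shares: Unit G2 136,525.06 → $136,530; Unit 5B 187,474.94 → $187,470.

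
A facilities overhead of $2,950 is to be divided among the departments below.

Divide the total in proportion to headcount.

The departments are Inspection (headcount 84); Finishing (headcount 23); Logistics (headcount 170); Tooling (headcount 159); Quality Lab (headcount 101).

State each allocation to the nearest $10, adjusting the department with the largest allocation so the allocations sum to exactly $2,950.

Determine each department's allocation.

Total headcount = 537.
Pro-rata amounts: Inspection 84/537 × $2,950 = 461.45; Finishing 23/537 × $2,950 = 126.35; Logistics 170/537 × $2,950 = 933.89; Tooling 159/537 × $2,950 = 873.46; Quality Lab 101/537 × $2,950 = 554.84.
After rounding ($10): Inspection $460; Finishing $130; Logistics $930; Tooling $870; Quality Lab $550. Sum = $2,940.
Difference $2,950 − $2,940 = +$10 applied to largest allocation (Logistics): Logistics becomes $940.

Inspection: $460; Finishing: $130; Logistics: $940; Tooling: $870; Quality Lab: $550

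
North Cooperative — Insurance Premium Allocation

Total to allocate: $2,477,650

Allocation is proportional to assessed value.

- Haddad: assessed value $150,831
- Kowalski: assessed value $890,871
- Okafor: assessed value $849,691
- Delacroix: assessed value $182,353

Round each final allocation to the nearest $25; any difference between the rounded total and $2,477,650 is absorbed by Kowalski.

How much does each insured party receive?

Sum of assessed value: 2,073,746.
Raw shares: Haddad 150,831/2,073,746 × $2,477,650 = 180,208.39; Kowalski 890,871/2,073,746 × $2,477,650 = 1,064,386.16; Okafor 849,691/2,073,746 × $2,477,650 = 1,015,185.52; Delacroix 182,353/2,073,746 × $2,477,650 = 217,869.94.
After rounding ($25): Haddad $180,200; Kowalski $1,064,375; Okafor $1,015,175; Delacroix $217,875. Sum = $2,477,625.
Difference $2,477,650 − $2,477,625 = +$25 applied to Kowalski: Kowalski becomes $1,064,400.

Haddad: $180,200 · Kowalski: $1,064,400 · Okafor: $1,015,175 · Delacroix: $217,875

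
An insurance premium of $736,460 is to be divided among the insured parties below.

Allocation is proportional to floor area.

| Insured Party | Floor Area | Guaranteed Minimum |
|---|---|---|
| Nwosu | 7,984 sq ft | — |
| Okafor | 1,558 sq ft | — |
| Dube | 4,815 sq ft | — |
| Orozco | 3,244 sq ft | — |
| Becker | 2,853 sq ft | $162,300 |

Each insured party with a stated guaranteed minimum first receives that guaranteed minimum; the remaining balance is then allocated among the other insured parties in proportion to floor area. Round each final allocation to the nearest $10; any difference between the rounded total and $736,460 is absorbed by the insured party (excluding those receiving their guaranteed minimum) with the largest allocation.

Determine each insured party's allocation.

Nwosu: $260,450; Okafor: $50,820; Dube: $157,070; Orozco: $105,820; Becker: $162,300

Guaranteed amounts: Becker $162,300. Balance $574,160.
Balance split over remaining floor area 17,601: Nwosu 260,445.06 → $260,450; Okafor 50,823.32 → $50,820; Dube 157,069.51 → $157,070; Orozco 105,822.11 → $105,820.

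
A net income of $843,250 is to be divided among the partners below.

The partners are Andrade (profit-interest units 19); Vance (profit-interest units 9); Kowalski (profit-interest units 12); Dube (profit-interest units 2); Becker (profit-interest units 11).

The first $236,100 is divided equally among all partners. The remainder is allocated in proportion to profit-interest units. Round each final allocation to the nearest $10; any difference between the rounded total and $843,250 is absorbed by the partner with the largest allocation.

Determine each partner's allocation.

Andrade: $264,880 | Vance: $150,320 | Kowalski: $184,690 | Dube: $70,130 | Becker: $173,230

Equal tier: $236,100 ÷ 5 = $47,220 apiece.
Remainder $607,150 by profit-interest units (total 53): Andrade 217,657.55 → $217,660; Vance 103,100.94 → $103,100; Kowalski 137,467.92 → $137,470; Dube 22,911.32 → $22,910; Becker 126,012.26 → $126,010.
Totals: Andrade $47,220 + $217,660 = $264,880; Vance $47,220 + $103,100 = $150,320; Kowalski $47,220 + $137,470 = $184,690; Dube $47,220 + $22,910 = $70,130; Becker $47,220 + $126,010 = $173,230.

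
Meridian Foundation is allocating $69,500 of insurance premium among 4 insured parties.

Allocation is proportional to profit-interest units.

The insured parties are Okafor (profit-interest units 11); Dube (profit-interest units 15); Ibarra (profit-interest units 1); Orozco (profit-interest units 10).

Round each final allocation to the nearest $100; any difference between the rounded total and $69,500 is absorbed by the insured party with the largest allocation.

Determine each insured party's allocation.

Okafor: $20,700 · Dube: $28,100 · Ibarra: $1,900 · Orozco: $18,800

Total profit-interest units = 37.
Unrounded shares: Okafor 11/37 × $69,500 = 20,662.16; Dube 15/37 × $69,500 = 28,175.68; Ibarra 1/37 × $69,500 = 1,878.38; Orozco 10/37 × $69,500 = 18,783.78.
After rounding ($100): Okafor $20,700; Dube $28,200; Ibarra $1,900; Orozco $18,800. Sum = $69,600.
Difference $69,500 − $69,600 = −$100 applied to largest allocation (Dube): Dube becomes $28,100.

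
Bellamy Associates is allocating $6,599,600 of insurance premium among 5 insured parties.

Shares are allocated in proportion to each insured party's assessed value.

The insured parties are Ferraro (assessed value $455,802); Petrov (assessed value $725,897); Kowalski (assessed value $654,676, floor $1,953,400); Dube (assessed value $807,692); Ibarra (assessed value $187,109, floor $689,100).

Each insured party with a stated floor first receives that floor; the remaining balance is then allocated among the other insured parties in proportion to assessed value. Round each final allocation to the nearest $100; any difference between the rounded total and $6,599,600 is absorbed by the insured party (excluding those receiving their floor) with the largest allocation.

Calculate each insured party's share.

Ferraro: $906,600 · Petrov: $1,443,900 · Kowalski: $1,953,400 · Dube: $1,606,600 · Ibarra: $689,100

Guaranteed amounts: Kowalski $1,953,400; Ibarra $689,100. Remaining pool $3,957,100.
Remaining pool split over remaining assessed value 1,989,391: Ferraro 906,636.30 → $906,600; Petrov 1,443,882.58 → $1,443,900; Dube 1,606,581.12 → $1,606,600.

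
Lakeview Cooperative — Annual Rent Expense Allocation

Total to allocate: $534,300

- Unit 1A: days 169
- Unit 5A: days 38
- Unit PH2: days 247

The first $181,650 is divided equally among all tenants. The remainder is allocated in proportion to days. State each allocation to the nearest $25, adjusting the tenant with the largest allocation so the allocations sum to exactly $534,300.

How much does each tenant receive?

Equal tier: $181,650 ÷ 3 = $60,550 apiece.
Remainder $352,650 by days (total 454): Unit 1A 131,272.80 → $131,275; Unit 5A 29,516.96 → $29,525; Unit PH2 191,860.24 → $191,850.
Totals: Unit 1A $60,550 + $131,275 = $191,825; Unit 5A $60,550 + $29,525 = $90,075; Unit PH2 $60,550 + $191,850 = $252,400.

Unit 1A: $191,825; Unit 5A: $90,075; Unit PH2: $252,400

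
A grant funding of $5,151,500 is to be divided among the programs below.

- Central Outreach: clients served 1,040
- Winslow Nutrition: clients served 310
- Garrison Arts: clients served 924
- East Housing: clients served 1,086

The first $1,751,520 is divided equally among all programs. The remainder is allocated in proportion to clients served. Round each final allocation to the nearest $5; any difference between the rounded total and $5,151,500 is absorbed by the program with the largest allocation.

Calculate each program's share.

Central Outreach: $1,490,255 | Winslow Nutrition: $751,570 | Garrison Arts: $1,372,875 | East Housing: $1,536,800

First tranche $1,751,520 split equally: $437,880 each.
Remainder $3,399,980 by clients served (total 3,360): Central Outreach 1,052,374.76 → $1,052,375; Winslow Nutrition 313,688.63 → $313,690; Garrison Arts 934,994.50 → $934,995; East Housing 1,098,922.11 → $1,098,920.
Totals: Central Outreach $437,880 + $1,052,375 = $1,490,255; Winslow Nutrition $437,880 + $313,690 = $751,570; Garrison Arts $437,880 + $934,995 = $1,372,875; East Housing $437,880 + $1,098,920 = $1,536,800.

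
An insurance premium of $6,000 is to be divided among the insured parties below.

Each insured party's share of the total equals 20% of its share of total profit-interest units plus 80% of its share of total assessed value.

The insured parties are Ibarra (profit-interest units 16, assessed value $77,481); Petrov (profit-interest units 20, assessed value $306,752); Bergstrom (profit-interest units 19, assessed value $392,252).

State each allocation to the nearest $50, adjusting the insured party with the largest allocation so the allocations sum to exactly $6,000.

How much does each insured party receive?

Ibarra: $850; Petrov: $2,350; Bergstrom: $2,800

Profit-interest units total 55; assessed value total 776,485.
Blended shares (20% profit-interest units + 80% assessed value): Ibarra 0.1380; Petrov 0.3888; Bergstrom 0.4732.
Unrounded shares: Ibarra 828.06; Petrov 2,332.61; Bergstrom 2,839.33.
After rounding ($50): Ibarra $850; Petrov $2,350; Bergstrom $2,850. Sum = $6,050.
Difference $6,000 − $6,050 = −$50 applied to largest allocation (Bergstrom): Bergstrom becomes $2,800.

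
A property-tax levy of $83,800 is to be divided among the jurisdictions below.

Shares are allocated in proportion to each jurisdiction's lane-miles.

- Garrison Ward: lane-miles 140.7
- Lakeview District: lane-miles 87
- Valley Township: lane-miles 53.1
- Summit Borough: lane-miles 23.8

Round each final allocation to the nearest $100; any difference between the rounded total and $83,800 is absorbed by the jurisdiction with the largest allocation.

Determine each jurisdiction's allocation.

Garrison Ward: $38,800 | Lakeview District: $23,900 | Valley Township: $14,600 | Summit Borough: $6,500

Combined lane-miles = 304.6.
Proportional shares: Garrison Ward 140.7/304.6 × $83,800 = 38,708.67; Lakeview District 87/304.6 × $83,800 = 23,935.00; Valley Township 53.1/304.6 × $83,800 = 14,608.60; Summit Borough 23.8/304.6 × $83,800 = 6,547.73.
After rounding ($100): Garrison Ward $38,700; Lakeview District $23,900; Valley Township $14,600; Summit Borough $6,500. Sum = $83,700.
Difference $83,800 − $83,700 = +$100 applied to largest allocation (Garrison Ward): Garrison Ward becomes $38,800.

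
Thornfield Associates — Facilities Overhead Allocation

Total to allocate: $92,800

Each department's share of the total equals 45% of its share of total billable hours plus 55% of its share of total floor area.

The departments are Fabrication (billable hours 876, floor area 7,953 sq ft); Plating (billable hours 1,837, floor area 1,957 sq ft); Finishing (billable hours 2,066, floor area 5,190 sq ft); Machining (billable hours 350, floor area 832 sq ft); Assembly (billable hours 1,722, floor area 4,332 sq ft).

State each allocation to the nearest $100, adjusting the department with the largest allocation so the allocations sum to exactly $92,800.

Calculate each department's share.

Totals — billable hours 6,851, floor area 20,264.
Combined weights (45% billable hours + 55% floor area): Fabrication 0.2734; Plating 0.1738; Finishing 0.2766; Machining 0.0456; Assembly 0.2307.
Unrounded shares: Fabrication 25,371.26; Plating 16,126.56; Finishing 25,665.55; Machining 4,229.01; Assembly 21,407.62.
Rounded to nearest $100: Fabrication $25,400; Plating $16,100; Finishing $25,700; Machining $4,200; Assembly $21,400. Sum = $92,800.
Sum already equals the total — no adjustment.

Fabrication: $25,400 | Plating: $16,100 | Finishing: $25,700 | Machining: $4,200 | Assembly: $21,400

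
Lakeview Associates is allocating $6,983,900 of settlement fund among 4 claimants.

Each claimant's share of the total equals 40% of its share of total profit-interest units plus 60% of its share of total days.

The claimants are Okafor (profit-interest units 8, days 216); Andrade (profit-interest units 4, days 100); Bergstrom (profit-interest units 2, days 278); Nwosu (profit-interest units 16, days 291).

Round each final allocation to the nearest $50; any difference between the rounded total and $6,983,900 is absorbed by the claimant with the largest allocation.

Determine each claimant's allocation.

Profit-interest units total 30; days total 885.
Combined weights (40% profit-interest units + 60% days): Okafor 0.2531; Andrade 0.1211; Bergstrom 0.2151; Nwosu 0.4106.
Raw shares: Okafor 1,767,676.38; Andrade 845,959.41; Bergstrom 1,502,524.93; Nwosu 2,867,739.28.
At nearest $50: Okafor $1,767,700; Andrade $845,950; Bergstrom $1,502,500; Nwosu $2,867,750. Sum = $6,983,900.
Sum already equals the total — no adjustment.

Okafor: $1,767,700; Andrade: $845,950; Bergstrom: $1,502,500; Nwosu: $2,867,750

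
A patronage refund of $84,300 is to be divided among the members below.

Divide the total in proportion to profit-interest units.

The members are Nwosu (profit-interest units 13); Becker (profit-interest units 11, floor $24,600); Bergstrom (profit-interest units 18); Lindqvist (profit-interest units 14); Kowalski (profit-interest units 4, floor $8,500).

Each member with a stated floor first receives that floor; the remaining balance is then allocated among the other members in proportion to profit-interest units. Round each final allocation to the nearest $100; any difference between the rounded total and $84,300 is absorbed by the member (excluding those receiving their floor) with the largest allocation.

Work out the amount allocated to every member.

Minimums first: Becker $24,600; Kowalski $8,500. Remaining pool $51,200.
Remaining pool split over remaining profit-interest units 45: Nwosu 14,791.11 → $14,800; Bergstrom 20,480.00 → $20,500; Lindqvist 15,928.89 → $15,900.

Nwosu: $14,800 | Becker: $24,600 | Bergstrom: $20,500 | Lindqvist: $15,900 | Kowalski: $8,500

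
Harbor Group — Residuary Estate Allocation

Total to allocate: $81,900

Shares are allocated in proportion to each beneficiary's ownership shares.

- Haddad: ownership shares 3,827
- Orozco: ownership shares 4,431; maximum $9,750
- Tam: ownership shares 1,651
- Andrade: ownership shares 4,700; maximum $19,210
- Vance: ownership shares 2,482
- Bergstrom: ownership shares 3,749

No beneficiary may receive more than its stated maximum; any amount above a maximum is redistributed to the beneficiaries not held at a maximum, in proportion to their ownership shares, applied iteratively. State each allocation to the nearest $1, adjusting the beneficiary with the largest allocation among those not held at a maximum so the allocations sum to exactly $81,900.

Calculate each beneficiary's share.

Combined ownership shares = 20,840.
Unconstrained shares: Haddad 15,039.89; Orozco 17,413.57; Tam 6,488.33; Andrade 18,470.73; Vance 9,754.12; Bergstrom 14,733.35.
Capped: Orozco ($9,750); residual $72,150 reallocated over remaining ownership shares 16,409.
Capped: Andrade ($19,210); residual $52,940 reallocated over remaining ownership shares 11,709.
Shares after redistribution: Haddad 17,303.05 → $17,303; Tam 7,464.68 → $7,465; Vance 11,221.89 → $11,222; Bergstrom 16,950.39 → $16,950.

Haddad: $17,303 · Orozco: $9,750 · Tam: $7,465 · Andrade: $19,210 · Vance: $11,222 · Bergstrom: $16,950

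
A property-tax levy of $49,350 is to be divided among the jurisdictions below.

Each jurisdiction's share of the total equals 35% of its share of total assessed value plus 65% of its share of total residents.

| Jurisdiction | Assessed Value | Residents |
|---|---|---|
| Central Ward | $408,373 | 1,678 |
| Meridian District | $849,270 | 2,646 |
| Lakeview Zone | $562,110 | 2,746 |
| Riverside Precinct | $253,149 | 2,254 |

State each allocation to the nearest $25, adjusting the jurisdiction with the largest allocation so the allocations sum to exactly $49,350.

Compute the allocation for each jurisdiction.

Totals — assessed value 2,072,902, residents 9,324.
Combined weights (35% assessed value + 65% residents): Central Ward 0.1859; Meridian District 0.3279; Lakeview Zone 0.2863; Riverside Precinct 0.1999.
Unrounded shares: Central Ward 9,175.63; Meridian District 16,179.63; Lakeview Zone 14,130.90; Riverside Precinct 9,863.84.
Rounded to nearest $25: Central Ward $9,175; Meridian District $16,175; Lakeview Zone $14,125; Riverside Precinct $9,875. Sum = $49,350.
No rounding difference to absorb.

Central Ward: $9,175 · Meridian District: $16,175 · Lakeview Zone: $14,125 · Riverside Precinct: $9,875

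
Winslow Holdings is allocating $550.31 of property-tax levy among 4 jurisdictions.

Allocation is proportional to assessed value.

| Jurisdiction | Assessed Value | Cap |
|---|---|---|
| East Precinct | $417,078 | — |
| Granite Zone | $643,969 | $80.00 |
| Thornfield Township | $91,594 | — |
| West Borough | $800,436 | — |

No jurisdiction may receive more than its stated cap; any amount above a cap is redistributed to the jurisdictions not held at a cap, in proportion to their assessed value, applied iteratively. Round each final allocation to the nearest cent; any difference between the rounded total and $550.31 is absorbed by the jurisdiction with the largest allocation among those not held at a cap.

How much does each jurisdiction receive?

East Precinct: $149.84 | Granite Zone: $80.00 | Thornfield Township: $32.91 | West Borough: $287.56

Total assessed value = 1,953,077.
Proportional shares (ignoring caps): East Precinct 117.5183; Granite Zone 181.4483; Thornfield Township 25.8080; West Borough 225.5354.
Capped: Granite Zone ($80.00); balance $470.31 reallocated over remaining assessed value 1,309,108.
Shares after redistribution: East Precinct 149.8394 → $149.84; Thornfield Township 32.9061 → $32.91; West Borough 287.5646 → $287.56.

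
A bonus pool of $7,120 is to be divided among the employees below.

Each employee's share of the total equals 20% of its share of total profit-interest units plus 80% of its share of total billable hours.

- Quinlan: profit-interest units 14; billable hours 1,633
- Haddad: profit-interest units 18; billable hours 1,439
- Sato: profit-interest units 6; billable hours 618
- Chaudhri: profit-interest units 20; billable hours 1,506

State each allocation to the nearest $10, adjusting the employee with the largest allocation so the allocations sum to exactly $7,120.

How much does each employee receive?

Profit-interest units total 58; billable hours total 5,196.
Blended shares (20% profit-interest units + 80% billable hours): Quinlan 0.2997; Haddad 0.2836; Sato 0.1158; Chaudhri 0.3008.
Pro-rata amounts: Quinlan 2,133.86; Haddad 2,019.40; Sato 824.78; Chaudhri 2,141.95.
After rounding ($10): Quinlan $2,130; Haddad $2,020; Sato $820; Chaudhri $2,140. Sum = $7,110.
Difference $7,120 − $7,110 = +$10 applied to largest allocation (Chaudhri): Chaudhri becomes $2,150.

Quinlan: $2,130 | Haddad: $2,020 | Sato: $820 | Chaudhri: $2,150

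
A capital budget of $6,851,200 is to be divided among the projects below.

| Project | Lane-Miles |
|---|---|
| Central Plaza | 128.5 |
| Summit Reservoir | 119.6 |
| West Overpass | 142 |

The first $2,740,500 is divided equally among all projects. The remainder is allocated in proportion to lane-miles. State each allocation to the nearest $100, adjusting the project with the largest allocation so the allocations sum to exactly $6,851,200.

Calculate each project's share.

$2,740,500 shared equally gives $913,500 per project.
Remainder $4,110,700 by lane-miles (total 390.1): Central Plaza 1,354,075.75 → $1,354,100; Summit Reservoir 1,260,291.51 → $1,260,300; West Overpass 1,496,332.74 → $1,496,300.
Totals: Central Plaza $913,500 + $1,354,100 = $2,267,600; Summit Reservoir $913,500 + $1,260,300 = $2,173,800; West Overpass $913,500 + $1,496,300 = $2,409,800.

Central Plaza: $2,267,600; Summit Reservoir: $2,173,800; West Overpass: $2,409,800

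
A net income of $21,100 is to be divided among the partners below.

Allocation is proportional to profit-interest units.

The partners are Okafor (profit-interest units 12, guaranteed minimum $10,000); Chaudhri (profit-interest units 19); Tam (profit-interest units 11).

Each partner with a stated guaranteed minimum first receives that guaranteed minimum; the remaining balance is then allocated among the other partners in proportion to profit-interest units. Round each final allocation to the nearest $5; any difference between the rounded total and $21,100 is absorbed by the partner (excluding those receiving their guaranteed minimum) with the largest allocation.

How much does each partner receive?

Guaranteed amounts: Okafor $10,000. Remaining pool $11,100.
Remaining pool split over remaining profit-interest units 30: Chaudhri 7,030.00 → $7,030; Tam 4,070.00 → $4,070.

Okafor: $10,000; Chaudhri: $7,030; Tam: $4,070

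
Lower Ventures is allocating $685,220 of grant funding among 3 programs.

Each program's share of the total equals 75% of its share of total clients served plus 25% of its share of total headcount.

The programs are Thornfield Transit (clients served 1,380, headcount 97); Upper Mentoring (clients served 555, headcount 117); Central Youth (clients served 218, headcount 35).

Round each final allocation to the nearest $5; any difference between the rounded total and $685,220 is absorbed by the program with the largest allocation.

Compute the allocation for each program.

Clients served total 2,153; headcount total 249.
Blended shares (75% clients served + 25% headcount): Thornfield Transit 0.5781; Upper Mentoring 0.3108; Central Youth 0.1111.
Raw shares: Thornfield Transit 396,135.36; Upper Mentoring 212,969.64; Central Youth 76,115.00.
Rounded to nearest $5: Thornfield Transit $396,135; Upper Mentoring $212,970; Central Youth $76,115. Sum = $685,220.
Sum already equals the total — no adjustment.

Thornfield Transit: $396,135 | Upper Mentoring: $212,970 | Central Youth: $76,115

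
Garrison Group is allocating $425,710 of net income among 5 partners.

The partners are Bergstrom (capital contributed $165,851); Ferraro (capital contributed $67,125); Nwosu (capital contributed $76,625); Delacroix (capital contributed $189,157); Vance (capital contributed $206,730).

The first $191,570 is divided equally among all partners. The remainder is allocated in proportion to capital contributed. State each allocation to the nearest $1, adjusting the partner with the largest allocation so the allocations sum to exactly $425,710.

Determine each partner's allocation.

$191,570 shared equally gives $38,314 per partner.
Remainder $234,140 by capital contributed (total 705,488): Bergstrom 55,043.25 → $55,043; Ferraro 22,277.70 → $22,278; Nwosu 25,430.59 → $25,431; Delacroix 62,778.13 → $62,778; Vance 68,610.33 → $68,610.
Totals: Bergstrom $38,314 + $55,043 = $93,357; Ferraro $38,314 + $22,278 = $60,592; Nwosu $38,314 + $25,431 = $63,745; Delacroix $38,314 + $62,778 = $101,092; Vance $38,314 + $68,610 = $106,924.

Bergstrom: $93,357 | Ferraro: $60,592 | Nwosu: $63,745 | Delacroix: $101,092 | Vance: $106,924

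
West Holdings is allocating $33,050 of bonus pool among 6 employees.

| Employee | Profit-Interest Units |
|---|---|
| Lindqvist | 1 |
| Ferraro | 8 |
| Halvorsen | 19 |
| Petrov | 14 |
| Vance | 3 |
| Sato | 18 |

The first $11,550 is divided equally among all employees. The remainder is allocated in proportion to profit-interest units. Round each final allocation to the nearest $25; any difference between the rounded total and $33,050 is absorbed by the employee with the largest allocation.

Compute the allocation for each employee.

Equal tier: $11,550 ÷ 6 = $1,925 apiece.
Remainder $21,500 by profit-interest units (total 63): Lindqvist 341.27 → $350; Ferraro 2,730.16 → $2,725; Halvorsen 6,484.13 → $6,475; Petrov 4,777.78 → $4,775; Vance 1,023.81 → $1,025; Sato 6,142.86 → $6,150.
Totals: Lindqvist $1,925 + $350 = $2,275; Ferraro $1,925 + $2,725 = $4,650; Halvorsen $1,925 + $6,475 = $8,400; Petrov $1,925 + $4,775 = $6,700; Vance $1,925 + $1,025 = $2,950; Sato $1,925 + $6,150 = $8,075.

Lindqvist: $2,275; Ferraro: $4,650; Halvorsen: $8,400; Petrov: $6,700; Vance: $2,950; Sato: $8,075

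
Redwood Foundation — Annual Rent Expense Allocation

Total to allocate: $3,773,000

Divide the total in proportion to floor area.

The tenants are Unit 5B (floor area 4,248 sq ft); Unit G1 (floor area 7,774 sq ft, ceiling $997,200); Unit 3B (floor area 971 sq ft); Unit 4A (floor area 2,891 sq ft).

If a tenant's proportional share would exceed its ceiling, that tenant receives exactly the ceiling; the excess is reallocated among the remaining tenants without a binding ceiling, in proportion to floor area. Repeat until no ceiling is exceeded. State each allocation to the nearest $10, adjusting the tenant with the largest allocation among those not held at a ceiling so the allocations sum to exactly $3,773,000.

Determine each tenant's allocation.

Unit 5B: $1,453,960 | Unit G1: $997,200 | Unit 3B: $332,340 | Unit 4A: $989,500

Combined floor area = 15,884.
Unconstrained shares: Unit 5B 1,009,047.09; Unit G1 1,846,594.18; Unit 3B 230,646.12; Unit 4A 686,712.60.
Held at cap: Unit G1 ($997,200); remaining pool $2,775,800 reallocated over remaining floor area 8,110.
Redistributed shares: Unit 5B 1,453,957.88 → $1,453,960; Unit 3B 332,343.01 → $332,340; Unit 4A 989,499.11 → $989,500.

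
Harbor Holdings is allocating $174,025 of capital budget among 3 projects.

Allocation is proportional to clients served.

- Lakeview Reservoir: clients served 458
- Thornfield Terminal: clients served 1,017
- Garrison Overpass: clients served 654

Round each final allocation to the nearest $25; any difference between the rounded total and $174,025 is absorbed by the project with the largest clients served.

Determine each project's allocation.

Combined clients served = 2,129.
Proportional shares: Lakeview Reservoir 458/2,129 × $174,025 = 37,437.04; Thornfield Terminal 1,017/2,129 × $174,025 = 83,129.84; Garrison Overpass 654/2,129 × $174,025 = 53,458.13.
At nearest $25: Lakeview Reservoir $37,425; Thornfield Terminal $83,125; Garrison Overpass $53,450. Sum = $174,000.
Difference $174,025 − $174,000 = +$25 applied to largest clients served (Thornfield Terminal): Thornfield Terminal becomes $83,150.

Lakeview Reservoir: $37,425; Thornfield Terminal: $83,150; Garrison Overpass: $53,450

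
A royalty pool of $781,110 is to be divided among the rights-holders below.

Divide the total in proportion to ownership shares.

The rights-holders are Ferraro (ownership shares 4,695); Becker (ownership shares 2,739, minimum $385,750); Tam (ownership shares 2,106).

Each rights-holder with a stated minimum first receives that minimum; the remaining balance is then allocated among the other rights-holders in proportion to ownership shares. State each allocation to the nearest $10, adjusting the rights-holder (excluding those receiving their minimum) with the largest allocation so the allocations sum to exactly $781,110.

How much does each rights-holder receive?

Ferraro: $272,930 | Becker: $385,750 | Tam: $122,430

Guaranteed amounts: Becker $385,750. Balance $395,360.
Balance split over remaining ownership shares 6,801: Ferraro 272,932.69 → $272,930; Tam 122,427.31 → $122,430.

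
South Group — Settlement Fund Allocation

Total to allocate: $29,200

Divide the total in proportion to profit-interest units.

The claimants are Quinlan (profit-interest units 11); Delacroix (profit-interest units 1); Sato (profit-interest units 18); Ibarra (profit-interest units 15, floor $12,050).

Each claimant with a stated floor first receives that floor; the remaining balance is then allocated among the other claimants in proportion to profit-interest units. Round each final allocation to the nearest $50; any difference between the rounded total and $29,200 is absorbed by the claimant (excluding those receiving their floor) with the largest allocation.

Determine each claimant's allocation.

Guaranteed amounts: Ibarra $12,050. Remaining pool $17,150.
Remaining pool split over remaining profit-interest units 30: Quinlan 6,288.33 → $6,300; Delacroix 571.67 → $550; Sato 10,290.00 → $10,300.

Quinlan: $6,300; Delacroix: $550; Sato: $10,300; Ibarra: $12,050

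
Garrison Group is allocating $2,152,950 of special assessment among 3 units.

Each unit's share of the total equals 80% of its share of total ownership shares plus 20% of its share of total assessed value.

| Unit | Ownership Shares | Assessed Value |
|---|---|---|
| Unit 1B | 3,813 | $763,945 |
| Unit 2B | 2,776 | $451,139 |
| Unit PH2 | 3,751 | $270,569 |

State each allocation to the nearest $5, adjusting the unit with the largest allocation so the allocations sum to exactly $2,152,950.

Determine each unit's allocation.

Ownership shares total 10,340; assessed value total 1,485,653.
Blended shares (80% ownership shares + 20% assessed value): Unit 1B 0.3979; Unit 2B 0.2755; Unit PH2 0.3266.
Raw shares: Unit 1B 856,556.89; Unit 2B 593,159.94; Unit PH2 703,233.17.
At nearest $5: Unit 1B $856,555; Unit 2B $593,160; Unit PH2 $703,235. Sum = $2,152,950.
No rounding difference to absorb.

Unit 1B: $856,555 | Unit 2B: $593,160 | Unit PH2: $703,235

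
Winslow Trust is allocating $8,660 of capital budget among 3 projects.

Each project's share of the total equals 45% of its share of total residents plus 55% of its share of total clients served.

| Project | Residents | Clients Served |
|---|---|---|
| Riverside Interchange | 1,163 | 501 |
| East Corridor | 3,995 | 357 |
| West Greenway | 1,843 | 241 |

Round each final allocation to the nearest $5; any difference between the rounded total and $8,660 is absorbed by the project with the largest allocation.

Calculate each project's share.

Riverside Interchange: $2,820 · East Corridor: $3,770 · West Greenway: $2,070

Residents total 7,001; clients served total 1,099.
Composite weights (45% residents + 55% clients served): Riverside Interchange 0.3255; East Corridor 0.4354; West Greenway 0.2391.
Pro-rata amounts: Riverside Interchange 2,818.67; East Corridor 3,770.97; West Greenway 2,070.36.
Rounded to nearest $5: Riverside Interchange $2,820; East Corridor $3,770; West Greenway $2,070. Sum = $8,660.
Sum already equals the total — no adjustment.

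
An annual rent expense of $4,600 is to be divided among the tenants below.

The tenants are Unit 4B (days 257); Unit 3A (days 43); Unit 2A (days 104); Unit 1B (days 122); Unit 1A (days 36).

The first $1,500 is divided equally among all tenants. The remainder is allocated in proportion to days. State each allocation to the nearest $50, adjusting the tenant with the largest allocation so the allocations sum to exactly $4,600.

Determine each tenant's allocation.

Unit 4B: $1,750; Unit 3A: $550; Unit 2A: $850; Unit 1B: $950; Unit 1A: $500

$1,500 shared equally gives $300 per tenant.
Remainder $3,100 by days (total 562): Unit 4B 1,417.62 → $1,400; Unit 3A 237.19 → $250; Unit 2A 573.67 → $550; Unit 1B 672.95 → $650; Unit 1A 198.58 → $200.
Rounding difference +$50 on remainder applied to Unit 4B.
Totals: Unit 4B $300 + $1,450 = $1,750; Unit 3A $300 + $250 = $550; Unit 2A $300 + $550 = $850; Unit 1B $300 + $650 = $950; Unit 1A $300 + $200 = $500.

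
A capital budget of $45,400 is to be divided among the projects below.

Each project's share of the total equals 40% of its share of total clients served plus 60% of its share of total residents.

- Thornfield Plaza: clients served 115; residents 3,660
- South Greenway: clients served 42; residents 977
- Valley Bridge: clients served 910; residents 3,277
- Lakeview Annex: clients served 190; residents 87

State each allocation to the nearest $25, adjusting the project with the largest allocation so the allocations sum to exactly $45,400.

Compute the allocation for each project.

Thornfield Plaza: $14,125 · South Greenway: $3,925 · Valley Bridge: $24,300 · Lakeview Annex: $3,050

Totals — clients served 1,257, residents 8,001.
Blended shares (40% clients served + 60% residents): Thornfield Plaza 0.3111; South Greenway 0.0866; Valley Bridge 0.5353; Lakeview Annex 0.0670.
Raw shares: Thornfield Plaza 14,122.16; South Greenway 3,933.05; Valley Bridge 24,303.65; Lakeview Annex 3,041.15.
Rounded to nearest $25: Thornfield Plaza $14,125; South Greenway $3,925; Valley Bridge $24,300; Lakeview Annex $3,050. Sum = $45,400.
Sum already equals the total — no adjustment.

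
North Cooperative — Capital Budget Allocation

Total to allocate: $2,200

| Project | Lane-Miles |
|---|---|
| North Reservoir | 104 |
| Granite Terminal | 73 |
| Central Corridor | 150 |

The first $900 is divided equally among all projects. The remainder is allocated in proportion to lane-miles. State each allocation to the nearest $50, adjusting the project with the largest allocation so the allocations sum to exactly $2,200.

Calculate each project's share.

First tranche $900 split equally: $300 each.
Remainder $1,300 by lane-miles (total 327): North Reservoir 413.46 → $400; Granite Terminal 290.21 → $300; Central Corridor 596.33 → $600.
Totals: North Reservoir $300 + $400 = $700; Granite Terminal $300 + $300 = $600; Central Corridor $300 + $600 = $900.

North Reservoir: $700; Granite Terminal: $600; Central Corridor: $900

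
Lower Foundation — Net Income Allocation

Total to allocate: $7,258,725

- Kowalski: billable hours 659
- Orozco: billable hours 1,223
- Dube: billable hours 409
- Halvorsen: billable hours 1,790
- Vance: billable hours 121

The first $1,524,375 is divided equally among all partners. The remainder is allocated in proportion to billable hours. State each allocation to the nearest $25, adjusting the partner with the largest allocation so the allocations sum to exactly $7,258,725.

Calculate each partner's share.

First tranche $1,524,375 split equally: $304,875 each.
Remainder $5,734,350 by billable hours (total 4,202): Kowalski 899,318.57 → $899,325; Orozco 1,668,993.35 → $1,669,000; Dube 558,150.68 → $558,150; Halvorsen 2,442,762.14 → $2,442,750; Vance 165,125.26 → $165,125.
Totals: Kowalski $304,875 + $899,325 = $1,204,200; Orozco $304,875 + $1,669,000 = $1,973,875; Dube $304,875 + $558,150 = $863,025; Halvorsen $304,875 + $2,442,750 = $2,747,625; Vance $304,875 + $165,125 = $470,000.

Kowalski: $1,204,200 | Orozco: $1,973,875 | Dube: $863,025 | Halvorsen: $2,747,625 | Vance: $470,000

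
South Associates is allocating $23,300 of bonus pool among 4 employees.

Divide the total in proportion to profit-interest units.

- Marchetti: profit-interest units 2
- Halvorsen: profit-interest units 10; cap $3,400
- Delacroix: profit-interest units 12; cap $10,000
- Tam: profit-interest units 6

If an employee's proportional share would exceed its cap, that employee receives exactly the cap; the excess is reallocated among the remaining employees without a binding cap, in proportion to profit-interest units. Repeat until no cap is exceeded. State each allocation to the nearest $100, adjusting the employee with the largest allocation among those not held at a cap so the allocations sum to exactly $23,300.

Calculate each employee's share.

Marchetti: $2,500 · Halvorsen: $3,400 · Delacroix: $10,000 · Tam: $7,400

Sum of profit-interest units: 30.
Pro-rata shares before constraints: Marchetti 1,553.33; Halvorsen 7,766.67; Delacroix 9,320.00; Tam 4,660.00.
Cap binds for Halvorsen ($3,400); residual $19,900 reallocated over remaining profit-interest units 20.
Cap binds for Delacroix ($10,000); residual $9,900 reallocated over remaining profit-interest units 8.
Remaining shares: Marchetti 2,475.00 → $2,500; Tam 7,425.00 → $7,400.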